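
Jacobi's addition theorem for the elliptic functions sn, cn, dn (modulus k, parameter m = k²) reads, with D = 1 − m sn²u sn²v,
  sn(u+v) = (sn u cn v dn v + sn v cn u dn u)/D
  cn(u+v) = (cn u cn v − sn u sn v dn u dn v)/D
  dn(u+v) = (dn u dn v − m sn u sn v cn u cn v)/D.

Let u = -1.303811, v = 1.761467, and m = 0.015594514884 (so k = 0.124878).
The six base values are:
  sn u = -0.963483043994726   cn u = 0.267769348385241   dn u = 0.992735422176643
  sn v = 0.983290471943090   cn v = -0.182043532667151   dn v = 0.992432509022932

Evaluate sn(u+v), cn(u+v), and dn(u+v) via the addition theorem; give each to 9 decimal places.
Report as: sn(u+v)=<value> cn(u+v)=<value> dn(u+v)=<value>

m = k² = 0.015594514884
D = 1 − m·sn²u·sn²v = 0.9860033635254872
sn(u+v) = (sn u·cn v·dn v + sn v·cn u·dn u)/D = 0.4354508720005328/0.9860033635254872 = 0.4416322378897005
cn(u+v) = (cn u·cn v − sn u·sn v·dn u·dn v)/D = 0.8846384408093228/0.9860033635254872 = 0.8971961694392899
dn(u+v) = (dn u·dn v − m·sn u·sn v·cn u·cn v)/D = 0.9845027377063521/0.9860033635254872 = 0.9984780723122794

sn(u+v)=0.441632238 cn(u+v)=0.897196169 dn(u+v)=0.998478072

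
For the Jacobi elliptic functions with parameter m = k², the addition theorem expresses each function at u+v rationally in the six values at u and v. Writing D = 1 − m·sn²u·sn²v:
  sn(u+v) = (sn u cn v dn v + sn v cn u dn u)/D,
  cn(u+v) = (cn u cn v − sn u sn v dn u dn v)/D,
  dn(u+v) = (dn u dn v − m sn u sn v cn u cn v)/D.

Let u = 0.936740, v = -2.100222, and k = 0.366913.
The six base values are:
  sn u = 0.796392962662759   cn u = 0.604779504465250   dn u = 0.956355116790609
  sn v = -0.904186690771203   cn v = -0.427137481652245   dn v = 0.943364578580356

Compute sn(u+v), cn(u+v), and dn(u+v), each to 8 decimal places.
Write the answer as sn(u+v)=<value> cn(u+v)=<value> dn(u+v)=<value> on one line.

m = k² = 0.134625149569
D = 1 − m·sn²u·sn²v = 0.9301932777244355
sn(u+v) = (sn u·cn v·dn v + sn v·cn u·dn u)/D = -0.8438707448044246/0.9301932777244355 = -0.9071993584696884
cn(u+v) = (cn u·cn v − sn u·sn v·dn u·dn v)/D = 0.3913332339412978/0.9301932777244355 = 0.4207009911946795
dn(u+v) = (dn u·dn v − m·sn u·sn v·cn u·cn v)/D = 0.8771491116219854/0.9301932777244355 = 0.9429751134815617

sn(u+v)=-0.90719936 cn(u+v)=0.42070099 dn(u+v)=0.94297511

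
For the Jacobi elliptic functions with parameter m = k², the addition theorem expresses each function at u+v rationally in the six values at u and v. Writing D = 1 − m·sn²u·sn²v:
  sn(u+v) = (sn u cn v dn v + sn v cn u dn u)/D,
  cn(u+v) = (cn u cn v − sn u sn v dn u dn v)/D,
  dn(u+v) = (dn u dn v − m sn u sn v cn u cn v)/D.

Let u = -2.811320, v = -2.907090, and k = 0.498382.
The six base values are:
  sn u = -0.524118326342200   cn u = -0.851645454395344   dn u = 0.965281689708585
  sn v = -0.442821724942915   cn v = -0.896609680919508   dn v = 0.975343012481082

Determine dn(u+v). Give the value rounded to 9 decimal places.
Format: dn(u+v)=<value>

m = k² = 0.248384617924
D = 1 − m·sn²u·sn²v = 0.9866204586267137
dn(u+v) = (dn u·dn v − m·sn u·sn v·cn u·cn v)/D = 0.8974612396578342/0.9866204586267137 = 0.9096316945495119

dn(u+v)=0.909631695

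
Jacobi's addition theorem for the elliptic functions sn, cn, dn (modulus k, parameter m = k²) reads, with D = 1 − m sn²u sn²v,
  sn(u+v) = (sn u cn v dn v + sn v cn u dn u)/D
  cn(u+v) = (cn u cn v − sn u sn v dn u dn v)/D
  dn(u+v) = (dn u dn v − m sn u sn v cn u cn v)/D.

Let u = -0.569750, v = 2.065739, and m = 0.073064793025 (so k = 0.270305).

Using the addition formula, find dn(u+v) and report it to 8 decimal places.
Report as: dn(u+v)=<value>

dn(u+v)=0.96315934

sn u = -0.5376448498062143, cn u = 0.8431714033794394, dn u = 0.9893835181209663
sn v = 0.9009550534745758, cn v = -0.4339124239044374, dn v = 0.9698926979791958
m = k² = 0.073064793025
D = 1 − m·sn²u·sn²v = 0.9828562671888124
dn(u+v) = (dn u·dn v − m·sn u·sn v·cn u·cn v)/D = 0.9466471926971221/0.9828562671888124 = 0.9631593390605766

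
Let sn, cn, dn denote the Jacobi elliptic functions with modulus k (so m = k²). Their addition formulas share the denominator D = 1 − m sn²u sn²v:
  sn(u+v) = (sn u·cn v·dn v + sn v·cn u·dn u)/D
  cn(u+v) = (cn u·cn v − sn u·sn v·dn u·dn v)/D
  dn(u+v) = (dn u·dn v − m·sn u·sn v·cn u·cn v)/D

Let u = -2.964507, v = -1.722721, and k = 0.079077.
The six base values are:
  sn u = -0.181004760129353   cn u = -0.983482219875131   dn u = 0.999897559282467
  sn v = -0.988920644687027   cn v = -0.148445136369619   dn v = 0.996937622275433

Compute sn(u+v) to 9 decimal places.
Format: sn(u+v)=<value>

m = k² = 0.006253171929
D = 1 − m·sn²u·sn²v = 0.9997996435865893
sn(u+v) = (sn u·cn v·dn v + sn v·cn u·dn u)/D = 0.9992732309503962/0.9997996435865893 = 0.9994734818725232

sn(u+v)=0.999473482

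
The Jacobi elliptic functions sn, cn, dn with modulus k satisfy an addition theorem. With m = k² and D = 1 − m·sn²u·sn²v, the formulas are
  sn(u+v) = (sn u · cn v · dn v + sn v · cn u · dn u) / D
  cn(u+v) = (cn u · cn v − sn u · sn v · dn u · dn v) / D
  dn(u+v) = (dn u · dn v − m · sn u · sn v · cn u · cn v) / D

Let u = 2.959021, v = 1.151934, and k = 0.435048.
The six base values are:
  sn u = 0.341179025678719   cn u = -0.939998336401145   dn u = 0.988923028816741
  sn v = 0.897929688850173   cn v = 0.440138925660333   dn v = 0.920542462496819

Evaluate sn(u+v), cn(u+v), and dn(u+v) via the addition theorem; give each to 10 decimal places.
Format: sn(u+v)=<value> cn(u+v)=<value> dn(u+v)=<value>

sn(u+v)=-0.7090638480 cn(u+v)=-0.7051442828 dn(u+v)=0.9512318636

m = k² = 0.189266762304
D = 1 − m·sn²u·sn²v = 0.9822366994291788
sn(u+v) = (sn u·cn v·dn v + sn v·cn u·dn u)/D = -0.6964685337104915/0.9822366994291788 = -0.7090638479658113
cn(u+v) = (cn u·cn v − sn u·sn v·dn u·dn v)/D = -0.6926185929187036/0.9822366994291788 = -0.7051442827591505
dn(u+v) = (dn u·dn v − m·sn u·sn v·cn u·cn v)/D = 0.9343348461070007/0.9822366994291788 = 0.951231863612899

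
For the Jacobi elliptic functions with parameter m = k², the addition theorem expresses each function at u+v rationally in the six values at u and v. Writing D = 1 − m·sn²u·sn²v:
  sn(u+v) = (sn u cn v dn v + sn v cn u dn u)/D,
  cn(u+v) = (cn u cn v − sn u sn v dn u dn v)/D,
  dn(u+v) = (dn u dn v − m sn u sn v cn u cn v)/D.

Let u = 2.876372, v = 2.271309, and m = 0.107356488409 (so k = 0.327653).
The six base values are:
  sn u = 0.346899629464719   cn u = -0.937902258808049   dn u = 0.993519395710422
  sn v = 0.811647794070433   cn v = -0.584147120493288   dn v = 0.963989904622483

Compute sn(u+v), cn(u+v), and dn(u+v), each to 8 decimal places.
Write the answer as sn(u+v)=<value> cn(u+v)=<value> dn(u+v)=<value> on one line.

sn(u+v)=-0.95982518 cn(u+v)=0.28059870 dn(u+v)=0.94926092

m = k² = 0.107356488409
D = 1 − m·sn²u·sn²v = 0.9914891841315444
sn(u+v) = (sn u·cn v·dn v + sn v·cn u·dn u)/D = -0.9516562821948088/0.9914891841315444 = -0.9598251775468175
cn(u+v) = (cn u·cn v − sn u·sn v·dn u·dn v)/D = 0.2782105727843389/0.9914891841315444 = 0.2805986966242364
dn(u+v) = (dn u·dn v − m·sn u·sn v·cn u·cn v)/D = 0.9411819340256855/0.9914891841315444 = 0.9492609189177152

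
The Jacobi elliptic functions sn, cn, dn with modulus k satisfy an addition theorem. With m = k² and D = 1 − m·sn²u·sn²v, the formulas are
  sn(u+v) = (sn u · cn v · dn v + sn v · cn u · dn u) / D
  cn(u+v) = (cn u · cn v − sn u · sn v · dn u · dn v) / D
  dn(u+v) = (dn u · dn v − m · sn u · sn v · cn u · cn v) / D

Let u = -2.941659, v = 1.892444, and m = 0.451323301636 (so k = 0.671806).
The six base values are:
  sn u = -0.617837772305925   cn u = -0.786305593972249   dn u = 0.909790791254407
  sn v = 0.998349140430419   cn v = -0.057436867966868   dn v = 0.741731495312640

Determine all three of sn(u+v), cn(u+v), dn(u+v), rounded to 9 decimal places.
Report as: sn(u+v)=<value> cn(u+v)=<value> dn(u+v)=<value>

sn(u+v)=-0.830473616 cn(u+v)=0.557057962 dn(u+v)=0.829896647

m = k² = 0.451323301636
D = 1 − m·sn²u·sn²v = 0.8282876368660707
sn(u+v) = (sn u·cn v·dn v + sn v·cn u·dn u)/D = -0.6878710289274373/0.8282876368660707 = -0.830473616061786
cn(u+v) = (cn u·cn v − sn u·sn v·dn u·dn v)/D = 0.4614042229406755/0.8282876368660707 = 0.5570579619979067
dn(u+v) = (dn u·dn v − m·sn u·sn v·cn u·cn v)/D = 0.6873931325779139/0.8282876368660707 = 0.8298966469893856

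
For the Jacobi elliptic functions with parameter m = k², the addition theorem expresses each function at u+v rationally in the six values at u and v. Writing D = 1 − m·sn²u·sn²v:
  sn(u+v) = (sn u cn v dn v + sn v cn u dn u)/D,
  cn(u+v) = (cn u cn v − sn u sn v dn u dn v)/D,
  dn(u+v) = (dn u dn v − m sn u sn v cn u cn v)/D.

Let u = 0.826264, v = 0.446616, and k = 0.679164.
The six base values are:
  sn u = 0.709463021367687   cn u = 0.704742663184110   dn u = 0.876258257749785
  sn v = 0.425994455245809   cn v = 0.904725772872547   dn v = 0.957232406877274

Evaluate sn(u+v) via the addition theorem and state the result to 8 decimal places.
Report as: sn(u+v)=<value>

m = k² = 0.461263738896
D = 1 − m·sn²u·sn²v = 0.9578675478872144
sn(u+v) = (sn u·cn v·dn v + sn v·cn u·dn u)/D = 0.8774854257848905/0.9578675478872144 = 0.9160822158766896

sn(u+v)=0.91608222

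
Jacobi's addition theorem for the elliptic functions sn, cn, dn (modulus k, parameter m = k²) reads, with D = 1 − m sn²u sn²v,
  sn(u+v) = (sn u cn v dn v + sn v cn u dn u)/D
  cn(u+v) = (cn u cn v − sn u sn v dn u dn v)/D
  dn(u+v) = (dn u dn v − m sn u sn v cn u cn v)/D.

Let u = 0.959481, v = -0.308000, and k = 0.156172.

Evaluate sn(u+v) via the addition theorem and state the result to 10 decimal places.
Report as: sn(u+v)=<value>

sn(u+v)=0.6055437952

sn u = 0.8171777760133973, cn u = 0.5763857062677716, dn u = 0.9918231002471236
sn v = -0.3030423172650918, cn v = 0.9529771004313815, dn v = 0.9988794627593274
m = k² = 0.024389693584
D = 1 − m·sn²u·sn²v = 0.998504294830357
sn(u+v) = (sn u·cn v·dn v + sn v·cn u·dn u)/D = 0.6046380801963018/0.998504294830357 = 0.6055437951811996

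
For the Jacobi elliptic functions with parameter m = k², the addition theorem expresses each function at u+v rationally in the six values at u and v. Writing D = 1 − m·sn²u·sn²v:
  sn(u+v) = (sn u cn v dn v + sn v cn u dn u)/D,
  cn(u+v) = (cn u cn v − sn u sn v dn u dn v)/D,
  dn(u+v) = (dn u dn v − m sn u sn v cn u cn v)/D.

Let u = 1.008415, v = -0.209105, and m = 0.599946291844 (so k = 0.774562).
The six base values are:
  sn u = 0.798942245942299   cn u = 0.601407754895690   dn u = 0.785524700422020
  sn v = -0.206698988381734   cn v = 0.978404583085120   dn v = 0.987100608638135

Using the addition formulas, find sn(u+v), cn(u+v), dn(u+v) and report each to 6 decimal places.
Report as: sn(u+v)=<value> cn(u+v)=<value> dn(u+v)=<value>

sn(u+v)=0.685167 cn(u+v)=0.728386 dn(u+v)=0.847557

m = k² = 0.599946291844
D = 1 − m·sn²u·sn²v = 0.9836386231491686
sn(u+v) = (sn u·cn v·dn v + sn v·cn u·dn u)/D = 0.6739565761543517/0.9836386231491686 = 0.6851668491794739
cn(u+v) = (cn u·cn v − sn u·sn v·dn u·dn v)/D = 0.7164687532677859/0.9836386231491686 = 0.7283861536200919
dn(u+v) = (dn u·dn v − m·sn u·sn v·cn u·cn v)/D = 0.8336899041060322/0.9836386231491686 = 0.8475571053085857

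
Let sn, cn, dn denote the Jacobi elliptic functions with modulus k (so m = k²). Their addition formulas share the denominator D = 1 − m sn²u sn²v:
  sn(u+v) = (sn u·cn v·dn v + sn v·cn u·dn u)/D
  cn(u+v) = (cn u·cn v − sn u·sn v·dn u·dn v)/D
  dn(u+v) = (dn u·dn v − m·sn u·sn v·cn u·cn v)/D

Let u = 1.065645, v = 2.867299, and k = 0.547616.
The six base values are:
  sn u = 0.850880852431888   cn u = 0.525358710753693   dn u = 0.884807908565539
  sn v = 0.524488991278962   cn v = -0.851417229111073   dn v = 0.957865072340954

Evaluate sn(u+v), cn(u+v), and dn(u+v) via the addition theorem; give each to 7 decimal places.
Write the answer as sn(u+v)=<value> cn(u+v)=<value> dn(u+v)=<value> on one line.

sn(u+v)=-0.4787173 cn(u+v)=-0.8779691 dn(u+v)=0.9650263

m = k² = 0.299883283456
D = 1 − m·sn²u·sn²v = 0.9402741261158143
sn(u+v) = (sn u·cn v·dn v + sn v·cn u·dn u)/D = -0.4501255032478357/0.9402741261158143 = -0.478717313117253
cn(u+v) = (cn u·cn v − sn u·sn v·dn u·dn v)/D = -0.8255316248144228/0.9402741261158143 = -0.8779690963364246
dn(u+v) = (dn u·dn v − m·sn u·sn v·cn u·cn v)/D = 0.9073892163377831/0.9402741261158143 = 0.9650262525952132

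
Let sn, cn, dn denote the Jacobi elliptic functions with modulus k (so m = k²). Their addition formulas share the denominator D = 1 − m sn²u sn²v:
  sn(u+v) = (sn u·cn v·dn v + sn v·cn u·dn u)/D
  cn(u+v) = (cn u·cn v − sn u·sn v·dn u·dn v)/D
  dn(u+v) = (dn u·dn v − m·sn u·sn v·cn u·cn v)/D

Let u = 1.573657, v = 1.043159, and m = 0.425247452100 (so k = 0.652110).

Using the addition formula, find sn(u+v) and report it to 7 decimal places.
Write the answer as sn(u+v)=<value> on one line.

sn(u+v)=0.7957696

sn u = 0.9857992392085821, cn u = 0.1679281393209034, dn u = 0.7659924715715407
sn v = 0.8298543095969988, cn v = 0.5579801294340941, dn v = 0.8409220330368166
m = k² = 0.4252474521
D = 1 − m·sn²u·sn²v = 0.7154081984294225
sn(u+v) = (sn u·cn v·dn v + sn v·cn u·dn u)/D = 0.5693000980158855/0.7154081984294225 = 0.7957696029563308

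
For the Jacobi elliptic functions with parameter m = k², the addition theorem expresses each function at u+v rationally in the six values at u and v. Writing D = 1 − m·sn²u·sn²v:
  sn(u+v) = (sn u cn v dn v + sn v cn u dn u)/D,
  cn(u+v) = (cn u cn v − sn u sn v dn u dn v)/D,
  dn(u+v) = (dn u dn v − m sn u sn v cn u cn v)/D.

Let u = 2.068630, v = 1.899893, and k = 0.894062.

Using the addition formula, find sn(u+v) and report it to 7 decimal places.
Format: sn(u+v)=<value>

sn(u+v)=0.4994872

sn u = 0.9964574179017996, cn u = 0.08409883654652033, dn u = 0.4542098768128781
sn v = 0.9868937047176957, cn v = 0.1613716691014309, dn v = 0.4706047007037961
m = k² = 0.799346859844
D = 1 − m·sn²u·sn²v = 0.226975035340093
sn(u+v) = (sn u·cn v·dn v + sn v·cn u·dn u)/D = 0.1133711154041415/0.226975035340093 = 0.4994871582871191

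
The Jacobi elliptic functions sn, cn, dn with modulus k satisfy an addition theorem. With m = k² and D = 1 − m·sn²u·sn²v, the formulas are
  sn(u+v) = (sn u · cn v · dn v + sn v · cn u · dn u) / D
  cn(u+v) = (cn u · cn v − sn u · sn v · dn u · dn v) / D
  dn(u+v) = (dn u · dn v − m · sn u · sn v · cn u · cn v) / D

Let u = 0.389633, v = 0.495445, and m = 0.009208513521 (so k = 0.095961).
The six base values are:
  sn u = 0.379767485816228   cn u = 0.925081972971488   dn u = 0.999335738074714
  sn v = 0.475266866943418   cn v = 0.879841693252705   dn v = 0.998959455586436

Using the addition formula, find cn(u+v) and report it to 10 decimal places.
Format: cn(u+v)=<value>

m = k² = 0.009208513521
D = 1 − m·sn²u·sn²v = 0.9997000145670089
cn(u+v) = (cn u·cn v − sn u·sn v·dn u·dn v)/D = 0.6337423636274903/0.9997000145670089 = 0.6339325341532354

cn(u+v)=0.6339325342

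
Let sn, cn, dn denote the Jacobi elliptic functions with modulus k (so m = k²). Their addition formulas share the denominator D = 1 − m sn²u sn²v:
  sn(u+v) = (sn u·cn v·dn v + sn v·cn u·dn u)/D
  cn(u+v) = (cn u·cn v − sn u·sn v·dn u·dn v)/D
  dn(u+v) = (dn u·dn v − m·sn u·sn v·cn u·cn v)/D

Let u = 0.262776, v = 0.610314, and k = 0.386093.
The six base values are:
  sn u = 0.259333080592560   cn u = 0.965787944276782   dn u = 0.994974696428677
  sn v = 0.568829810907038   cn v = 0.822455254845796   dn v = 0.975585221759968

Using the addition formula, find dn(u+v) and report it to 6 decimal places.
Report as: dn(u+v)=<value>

m = k² = 0.149067804649
D = 1 − m·sn²u·sn²v = 0.9967561229081177
dn(u+v) = (dn u·dn v − m·sn u·sn v·cn u·cn v)/D = 0.9532156153887415/0.9967561229081177 = 0.9563177927692651

dn(u+v)=0.956318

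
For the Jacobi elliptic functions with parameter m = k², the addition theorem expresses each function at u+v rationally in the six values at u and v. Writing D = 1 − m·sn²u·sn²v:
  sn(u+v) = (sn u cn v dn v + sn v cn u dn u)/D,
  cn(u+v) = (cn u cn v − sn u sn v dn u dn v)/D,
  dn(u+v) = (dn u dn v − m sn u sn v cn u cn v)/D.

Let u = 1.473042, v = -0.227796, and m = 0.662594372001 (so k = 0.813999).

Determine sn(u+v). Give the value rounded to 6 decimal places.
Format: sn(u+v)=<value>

sn(u+v)=0.886225

sn u = 0.9459101830429709, cn u = 0.324428614051864, dn u = 0.6380801569888514
sn v = -0.2245743724618463, cn v = 0.9744569519652307, dn v = 0.9831495044843152
m = k² = 0.662594372001
D = 1 − m·sn²u·sn²v = 0.9701002240555987
sn(u+v) = (sn u·cn v·dn v + sn v·cn u·dn u)/D = 0.8597273616151003/0.9701002240555987 = 0.8862252995066078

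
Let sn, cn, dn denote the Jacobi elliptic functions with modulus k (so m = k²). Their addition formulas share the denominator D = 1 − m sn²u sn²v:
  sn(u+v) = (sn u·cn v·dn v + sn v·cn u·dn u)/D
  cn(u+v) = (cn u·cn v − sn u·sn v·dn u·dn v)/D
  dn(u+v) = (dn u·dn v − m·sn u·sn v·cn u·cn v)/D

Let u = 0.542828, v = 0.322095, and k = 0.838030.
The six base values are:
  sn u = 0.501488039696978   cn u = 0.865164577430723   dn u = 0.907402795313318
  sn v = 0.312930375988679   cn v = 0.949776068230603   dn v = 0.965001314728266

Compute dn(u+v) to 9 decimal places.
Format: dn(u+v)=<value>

dn(u+v)=0.798900062

m = k² = 0.7022942809
D = 1 − m·sn²u·sn²v = 0.9827043959221932
dn(u+v) = (dn u·dn v − m·sn u·sn v·cn u·cn v)/D = 0.7850826026008412/0.9827043959221932 = 0.7989000617668969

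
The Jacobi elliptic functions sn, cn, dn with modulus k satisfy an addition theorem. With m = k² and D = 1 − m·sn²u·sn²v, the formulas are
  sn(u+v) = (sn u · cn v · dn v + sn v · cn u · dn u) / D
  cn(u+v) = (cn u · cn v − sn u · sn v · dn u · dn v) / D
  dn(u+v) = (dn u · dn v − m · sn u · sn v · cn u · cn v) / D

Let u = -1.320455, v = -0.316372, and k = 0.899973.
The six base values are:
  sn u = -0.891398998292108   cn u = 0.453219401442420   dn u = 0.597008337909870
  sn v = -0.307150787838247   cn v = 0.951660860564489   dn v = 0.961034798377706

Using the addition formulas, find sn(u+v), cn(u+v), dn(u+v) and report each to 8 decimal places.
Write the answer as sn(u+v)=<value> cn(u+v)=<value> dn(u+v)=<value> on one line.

m = k² = 0.809951400729
D = 1 − m·sn²u·sn²v = 0.9392835303716495
sn(u+v) = (sn u·cn v·dn v + sn v·cn u·dn u)/D = -0.8983625439758889/0.9392835303716495 = -0.9564338295385961
cn(u+v) = (cn u·cn v − sn u·sn v·dn u·dn v)/D = 0.2742230661498015/0.9392835303716495 = 0.2919491902953933
dn(u+v) = (dn u·dn v − m·sn u·sn v·cn u·cn v)/D = 0.4780983285742477/0.9392835303716495 = 0.5090032062896674

sn(u+v)=-0.95643383 cn(u+v)=0.29194919 dn(u+v)=0.50900321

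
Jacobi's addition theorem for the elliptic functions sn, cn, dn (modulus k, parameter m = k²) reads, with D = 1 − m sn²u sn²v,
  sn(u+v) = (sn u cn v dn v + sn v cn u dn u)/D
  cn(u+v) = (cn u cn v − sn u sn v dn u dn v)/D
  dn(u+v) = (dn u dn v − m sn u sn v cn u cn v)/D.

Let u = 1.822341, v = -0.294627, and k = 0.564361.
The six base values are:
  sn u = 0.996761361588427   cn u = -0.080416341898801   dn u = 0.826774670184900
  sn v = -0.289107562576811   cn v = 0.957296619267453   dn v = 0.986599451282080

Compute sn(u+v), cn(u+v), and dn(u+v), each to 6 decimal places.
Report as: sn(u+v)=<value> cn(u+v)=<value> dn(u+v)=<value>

sn(u+v)=0.986730 cn(u+v)=0.162372 dn(u+v)=0.830599

m = k² = 0.318503338321
D = 1 − m·sn²u·sn²v = 0.9735506330150139
sn(u+v) = (sn u·cn v·dn v + sn v·cn u·dn u)/D = 0.9606311895577202/0.9735506330150139 = 0.9867295618541348
cn(u+v) = (cn u·cn v − sn u·sn v·dn u·dn v)/D = 0.1580776792999368/0.9735506330150139 = 0.1623723244988111
dn(u+v) = (dn u·dn v − m·sn u·sn v·cn u·cn v)/D = 0.8086297313798781/0.9735506330150139 = 0.8305985368995262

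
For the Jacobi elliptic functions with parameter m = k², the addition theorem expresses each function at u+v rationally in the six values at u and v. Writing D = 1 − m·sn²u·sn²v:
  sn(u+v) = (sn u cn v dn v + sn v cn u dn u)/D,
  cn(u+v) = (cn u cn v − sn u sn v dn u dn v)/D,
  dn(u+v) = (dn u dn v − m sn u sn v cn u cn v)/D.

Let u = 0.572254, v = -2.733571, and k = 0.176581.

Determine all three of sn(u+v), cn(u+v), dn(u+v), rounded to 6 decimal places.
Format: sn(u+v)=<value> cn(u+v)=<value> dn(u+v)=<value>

sn(u+v)=-0.841955 cn(u+v)=-0.539547 dn(u+v)=0.988886

sn u = 0.5407616436876262, cn u = 0.8411758702651051, dn u = 0.9954305588974776
sn v = -0.4191818375589063, cn v = -0.907902300394012, dn v = 0.9972567906538872
m = k² = 0.031180849561
D = 1 − m·sn²u·sn²v = 0.9983978446768136
sn(u+v) = (sn u·cn v·dn v + sn v·cn u·dn u)/D = -0.8406063739355009/0.9983978446768136 = -0.8419553171287237
cn(u+v) = (cn u·cn v − sn u·sn v·dn u·dn v)/D = -0.5386828198061599/0.9983978446768136 = -0.539547258318185
dn(u+v) = (dn u·dn v − m·sn u·sn v·cn u·cn v)/D = 0.9873020171926649/0.9983978446768136 = 0.9888863667491786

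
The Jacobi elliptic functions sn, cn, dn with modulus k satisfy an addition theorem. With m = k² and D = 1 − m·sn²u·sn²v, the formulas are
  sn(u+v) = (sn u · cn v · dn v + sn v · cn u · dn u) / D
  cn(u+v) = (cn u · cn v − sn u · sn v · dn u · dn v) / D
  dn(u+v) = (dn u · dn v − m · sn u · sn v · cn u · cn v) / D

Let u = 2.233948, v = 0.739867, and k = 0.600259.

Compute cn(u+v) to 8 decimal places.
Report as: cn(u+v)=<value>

cn(u+v)=-0.86793697

sn u = 0.9243100092437751, cn u = -0.3816425117983745, dn u = 0.8319668103203218
sn v = 0.6580282269310463, cn v = 0.752993261963202, dn v = 0.9186865521599521
m = k² = 0.360310867081
D = 1 − m·sn²u·sn²v = 0.866708725697237
cn(u+v) = (cn u·cn v − sn u·sn v·dn u·dn v)/D = -0.7522485427129786/0.866708725697237 = -0.8679369670679395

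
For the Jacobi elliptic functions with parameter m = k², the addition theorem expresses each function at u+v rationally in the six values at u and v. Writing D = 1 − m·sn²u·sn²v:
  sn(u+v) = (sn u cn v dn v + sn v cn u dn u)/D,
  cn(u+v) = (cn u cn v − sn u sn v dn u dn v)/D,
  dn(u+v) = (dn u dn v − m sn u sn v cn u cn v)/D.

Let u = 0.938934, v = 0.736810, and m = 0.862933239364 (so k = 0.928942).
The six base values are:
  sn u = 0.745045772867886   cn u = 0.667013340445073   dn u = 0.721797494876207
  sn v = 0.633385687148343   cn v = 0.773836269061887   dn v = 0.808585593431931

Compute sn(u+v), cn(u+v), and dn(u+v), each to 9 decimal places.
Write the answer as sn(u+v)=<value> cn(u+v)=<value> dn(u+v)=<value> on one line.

sn(u+v)=0.954563232 cn(u+v)=0.298008450 dn(u+v)=0.462280251

m = k² = 0.862933239364
D = 1 − m·sn²u·sn²v = 0.8078326512414075
sn(u+v) = (sn u·cn v·dn v + sn v·cn u·dn u)/D = 0.7711273463576002/0.8078326512414075 = 0.9545632318433752
cn(u+v) = (cn u·cn v − sn u·sn v·dn u·dn v)/D = 0.2407409564473966/0.8078326512414075 = 0.2980084502371211
dn(u+v) = (dn u·dn v − m·sn u·sn v·cn u·cn v)/D = 0.3734450804741482/0.8078326512414075 = 0.4622802506190732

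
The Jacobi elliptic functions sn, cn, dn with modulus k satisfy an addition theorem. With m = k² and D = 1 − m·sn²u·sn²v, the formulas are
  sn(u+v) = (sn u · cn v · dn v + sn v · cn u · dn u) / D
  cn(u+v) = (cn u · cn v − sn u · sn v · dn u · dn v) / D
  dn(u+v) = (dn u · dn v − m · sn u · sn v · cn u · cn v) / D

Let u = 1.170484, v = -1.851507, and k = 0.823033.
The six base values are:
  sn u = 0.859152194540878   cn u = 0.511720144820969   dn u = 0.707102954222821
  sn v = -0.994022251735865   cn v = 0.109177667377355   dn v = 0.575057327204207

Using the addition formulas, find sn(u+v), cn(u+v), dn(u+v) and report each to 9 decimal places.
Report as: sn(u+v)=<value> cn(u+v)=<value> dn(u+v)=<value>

sn(u+v)=-0.604274324 cn(u+v)=0.796776344 dn(u+v)=0.867557031

m = k² = 0.677383319089
D = 1 − m·sn²u·sn²v = 0.5059545339089205
sn(u+v) = (sn u·cn v·dn v + sn v·cn u·dn u)/D = -0.3057353337180956/0.5059545339089205 = -0.6042743235366137
cn(u+v) = (cn u·cn v − sn u·sn v·dn u·dn v)/D = 0.4031326036173181/0.5059545339089205 = 0.7967763437216042
dn(u+v) = (dn u·dn v − m·sn u·sn v·cn u·cn v)/D = 0.4389444135061429/0.5059545339089205 = 0.8675570314884452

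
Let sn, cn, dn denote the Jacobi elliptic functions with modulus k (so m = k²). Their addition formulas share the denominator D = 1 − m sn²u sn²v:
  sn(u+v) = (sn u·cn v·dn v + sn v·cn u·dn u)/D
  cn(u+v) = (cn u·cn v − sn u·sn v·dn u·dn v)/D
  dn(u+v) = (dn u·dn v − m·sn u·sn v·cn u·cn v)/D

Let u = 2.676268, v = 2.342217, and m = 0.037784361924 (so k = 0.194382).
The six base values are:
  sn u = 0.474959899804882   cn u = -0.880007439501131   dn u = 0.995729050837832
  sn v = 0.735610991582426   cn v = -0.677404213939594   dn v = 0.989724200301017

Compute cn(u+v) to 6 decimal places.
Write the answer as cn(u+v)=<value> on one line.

m = k² = 0.037784361924
D = 1 − m·sn²u·sn²v = 0.99538764845581
cn(u+v) = (cn u·cn v − sn u·sn v·dn u·dn v)/D = 0.251802117687674/0.99538764845581 = 0.2529688991804409

cn(u+v)=0.252969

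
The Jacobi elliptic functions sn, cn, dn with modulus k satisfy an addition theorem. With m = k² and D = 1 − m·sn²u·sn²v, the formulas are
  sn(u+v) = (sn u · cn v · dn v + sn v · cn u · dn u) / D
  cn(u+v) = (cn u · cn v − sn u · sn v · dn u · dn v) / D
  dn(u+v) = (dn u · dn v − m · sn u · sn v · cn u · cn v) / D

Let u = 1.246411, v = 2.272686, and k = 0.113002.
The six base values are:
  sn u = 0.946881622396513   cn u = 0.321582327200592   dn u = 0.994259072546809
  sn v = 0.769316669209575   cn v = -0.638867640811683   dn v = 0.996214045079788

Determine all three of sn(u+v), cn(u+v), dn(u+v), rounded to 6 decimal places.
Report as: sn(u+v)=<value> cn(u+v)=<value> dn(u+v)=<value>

sn(u+v)=-0.359097 cn(u+v)=-0.933300 dn(u+v)=0.999176

m = k² = 0.012769452004
D = 1 − m·sn²u·sn²v = 0.9932239918360481
sn(u+v) = (sn u·cn v·dn v + sn v·cn u·dn u)/D = -0.3566634356731475/0.9932239918360481 = -0.3590966776928422
cn(u+v) = (cn u·cn v − sn u·sn v·dn u·dn v)/D = -0.9269763166405929/0.9932239918360481 = -0.9333003675505346
dn(u+v) = (dn u·dn v − m·sn u·sn v·cn u·cn v)/D = 0.9924059205847225/0.9932239918360481 = 0.9991763476737877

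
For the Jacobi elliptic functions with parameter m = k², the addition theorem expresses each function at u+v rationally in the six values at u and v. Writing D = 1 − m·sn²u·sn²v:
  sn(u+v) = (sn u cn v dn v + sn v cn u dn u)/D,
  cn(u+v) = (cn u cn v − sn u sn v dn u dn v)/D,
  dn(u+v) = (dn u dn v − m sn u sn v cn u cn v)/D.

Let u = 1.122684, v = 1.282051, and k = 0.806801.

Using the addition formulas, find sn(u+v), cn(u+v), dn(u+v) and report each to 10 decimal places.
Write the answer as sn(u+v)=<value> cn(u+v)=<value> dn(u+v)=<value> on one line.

sn(u+v)=0.9718331934 cn(u+v)=-0.2356697778 dn(u+v)=0.6206648357

sn u = 0.8437545315259384, cn u = 0.5367292525374821, dn u = 0.7325232622397574
sn v = 0.8989590328889773, cn v = 0.4380327124625678, dn v = 0.6884529056563413
m = k² = 0.650927853601
D = 1 − m·sn²u·sn²v = 0.6255059745248414
sn(u+v) = (sn u·cn v·dn v + sn v·cn u·dn u)/D = 0.6078874687230871/0.6255059745248414 = 0.9718331934157176
cn(u+v) = (cn u·cn v − sn u·sn v·dn u·dn v)/D = -0.1474128540382734/0.6255059745248414 = -0.2356697778150784
dn(u+v) = (dn u·dn v − m·sn u·sn v·cn u·cn v)/D = 0.3882295629350729/0.6255059745248414 = 0.6206648357435549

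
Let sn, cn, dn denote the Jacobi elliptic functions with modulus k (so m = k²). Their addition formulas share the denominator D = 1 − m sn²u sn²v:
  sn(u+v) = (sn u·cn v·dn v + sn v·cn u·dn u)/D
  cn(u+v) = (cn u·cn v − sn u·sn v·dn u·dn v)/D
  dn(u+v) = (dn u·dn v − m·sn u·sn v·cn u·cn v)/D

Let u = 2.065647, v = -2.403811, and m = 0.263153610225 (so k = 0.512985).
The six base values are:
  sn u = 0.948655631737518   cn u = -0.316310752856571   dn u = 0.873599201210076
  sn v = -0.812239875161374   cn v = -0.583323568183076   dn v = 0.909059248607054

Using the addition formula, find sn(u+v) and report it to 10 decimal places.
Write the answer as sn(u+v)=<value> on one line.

sn(u+v)=-0.3301935043

m = k² = 0.263153610225
D = 1 − m·sn²u·sn²v = 0.8437589589983642
sn(u+v) = (sn u·cn v·dn v + sn v·cn u·dn u)/D = -0.2786037274605834/0.8437589589983642 = -0.3301935043052071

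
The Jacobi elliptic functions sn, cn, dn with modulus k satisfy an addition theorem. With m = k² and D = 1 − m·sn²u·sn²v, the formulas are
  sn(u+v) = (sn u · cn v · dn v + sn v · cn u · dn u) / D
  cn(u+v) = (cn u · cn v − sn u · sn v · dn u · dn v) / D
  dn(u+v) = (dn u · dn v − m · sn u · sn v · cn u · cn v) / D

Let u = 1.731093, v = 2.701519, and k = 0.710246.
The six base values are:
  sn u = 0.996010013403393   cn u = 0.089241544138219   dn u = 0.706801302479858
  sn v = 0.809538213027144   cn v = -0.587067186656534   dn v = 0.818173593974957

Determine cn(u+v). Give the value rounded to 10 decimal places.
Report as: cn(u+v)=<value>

m = k² = 0.504449380516
D = 1 − m·sn²u·sn²v = 0.6720408819155004
cn(u+v) = (cn u·cn v − sn u·sn v·dn u·dn v)/D = -0.518667637091409/0.6720408819155004 = -0.7717798887666838

cn(u+v)=-0.7717798888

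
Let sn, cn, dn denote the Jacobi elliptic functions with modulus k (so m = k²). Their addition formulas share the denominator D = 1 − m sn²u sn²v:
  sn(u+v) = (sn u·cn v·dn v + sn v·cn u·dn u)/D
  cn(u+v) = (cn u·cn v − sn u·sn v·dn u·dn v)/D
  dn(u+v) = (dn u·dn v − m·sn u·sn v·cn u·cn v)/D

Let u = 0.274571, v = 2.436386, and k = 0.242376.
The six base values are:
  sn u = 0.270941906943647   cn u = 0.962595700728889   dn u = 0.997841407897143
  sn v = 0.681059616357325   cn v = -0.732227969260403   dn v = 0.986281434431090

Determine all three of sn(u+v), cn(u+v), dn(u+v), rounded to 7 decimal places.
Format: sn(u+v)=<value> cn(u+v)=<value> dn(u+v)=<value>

sn(u+v)=0.4594193 cn(u+v)=-0.8882195 dn(u+v)=0.9937810

m = k² = 0.058746125376
D = 1 − m·sn²u·sn²v = 0.9979996690577087
sn(u+v) = (sn u·cn v·dn v + sn v·cn u·dn u)/D = 0.4585003188723089/0.9979996690577087 = 0.4594193095326531
cn(u+v) = (cn u·cn v − sn u·sn v·dn u·dn v)/D = -0.8864427770777351/0.9979996690577087 = -0.8882195100472294
dn(u+v) = (dn u·dn v − m·sn u·sn v·cn u·cn v)/D = 0.9917931133085424/0.9979996690577087 = 0.9937810042011072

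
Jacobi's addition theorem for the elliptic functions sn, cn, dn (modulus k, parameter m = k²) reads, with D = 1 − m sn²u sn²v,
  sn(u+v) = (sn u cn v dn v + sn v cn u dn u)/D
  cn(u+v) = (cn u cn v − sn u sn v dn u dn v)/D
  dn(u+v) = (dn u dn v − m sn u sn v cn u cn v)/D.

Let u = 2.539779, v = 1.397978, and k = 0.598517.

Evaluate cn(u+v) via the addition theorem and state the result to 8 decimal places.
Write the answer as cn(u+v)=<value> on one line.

sn u = 0.793075420107003, cn u = -0.6091234505599835, dn u = 0.8801643172521006
sn v = 0.9600137473783354, cn v = 0.2799528618260683, dn v = 0.8184452316154598
m = k² = 0.358222599289
D = 1 − m·sn²u·sn²v = 0.7923476429824216
cn(u+v) = (cn u·cn v − sn u·sn v·dn u·dn v)/D = -0.7189863121352772/0.7923476429824216 = -0.9074126975742491

cn(u+v)=-0.90741270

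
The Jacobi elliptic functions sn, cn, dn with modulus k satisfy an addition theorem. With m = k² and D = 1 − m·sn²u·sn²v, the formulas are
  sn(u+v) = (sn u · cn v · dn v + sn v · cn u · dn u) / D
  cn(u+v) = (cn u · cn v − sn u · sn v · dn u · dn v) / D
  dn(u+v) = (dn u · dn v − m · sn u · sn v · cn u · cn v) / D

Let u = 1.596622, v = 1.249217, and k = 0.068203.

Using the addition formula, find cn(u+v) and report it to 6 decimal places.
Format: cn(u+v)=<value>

cn(u+v)=-0.955515

sn u = 0.9997134921223279, cn u = -0.02393603284966511, dn u = 0.9976728000088237
sn v = 0.9483879025130383, cn v = 0.3171125768034435, dn v = 0.9979058685230288
m = k² = 0.004651649209
D = 1 − m·sn²u·sn²v = 0.9958185195170239
cn(u+v) = (cn u·cn v − sn u·sn v·dn u·dn v)/D = -0.951519283661659/0.9958185195170239 = -0.9555147499397277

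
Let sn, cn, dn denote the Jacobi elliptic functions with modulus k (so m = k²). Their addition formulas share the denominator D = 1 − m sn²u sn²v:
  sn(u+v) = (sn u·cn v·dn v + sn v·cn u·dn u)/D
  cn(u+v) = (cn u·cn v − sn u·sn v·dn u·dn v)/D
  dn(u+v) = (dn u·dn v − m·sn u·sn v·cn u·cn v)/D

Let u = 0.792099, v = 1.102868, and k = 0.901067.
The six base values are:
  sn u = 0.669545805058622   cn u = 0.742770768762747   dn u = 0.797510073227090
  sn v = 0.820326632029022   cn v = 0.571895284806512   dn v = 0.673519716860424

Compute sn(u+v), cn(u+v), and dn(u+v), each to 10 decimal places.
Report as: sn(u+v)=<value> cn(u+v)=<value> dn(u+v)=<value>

m = k² = 0.811921738489
D = 1 − m·sn²u·sn²v = 0.7550663927490388
sn(u+v) = (sn u·cn v·dn v + sn v·cn u·dn u)/D = 0.7438320602860924/0.7550663927490388 = 0.985121397838878
cn(u+v) = (cn u·cn v − sn u·sn v·dn u·dn v)/D = 0.1297656485730826/0.7550663927490388 = 0.1718599183055056
dn(u+v) = (dn u·dn v − m·sn u·sn v·cn u·cn v)/D = 0.3477070861133334/0.7550663927490388 = 0.4604986918400706

sn(u+v)=0.9851213978 cn(u+v)=0.1718599183 dn(u+v)=0.4604986918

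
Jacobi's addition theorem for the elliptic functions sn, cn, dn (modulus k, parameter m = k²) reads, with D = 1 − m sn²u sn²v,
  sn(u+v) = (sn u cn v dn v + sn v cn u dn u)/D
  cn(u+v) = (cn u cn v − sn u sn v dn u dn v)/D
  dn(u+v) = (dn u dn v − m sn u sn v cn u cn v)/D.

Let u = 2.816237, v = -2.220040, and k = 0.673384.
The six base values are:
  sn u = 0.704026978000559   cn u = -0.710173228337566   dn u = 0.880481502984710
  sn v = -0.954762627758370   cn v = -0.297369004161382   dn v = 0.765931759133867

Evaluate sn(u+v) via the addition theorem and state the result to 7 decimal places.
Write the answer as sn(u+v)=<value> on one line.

m = k² = 0.453446011456
D = 1 − m·sn²u·sn²v = 0.7951221484704536
sn(u+v) = (sn u·cn v·dn v + sn v·cn u·dn u)/D = 0.436655459105327/0.7951221484704536 = 0.5491677724552191

sn(u+v)=0.5491678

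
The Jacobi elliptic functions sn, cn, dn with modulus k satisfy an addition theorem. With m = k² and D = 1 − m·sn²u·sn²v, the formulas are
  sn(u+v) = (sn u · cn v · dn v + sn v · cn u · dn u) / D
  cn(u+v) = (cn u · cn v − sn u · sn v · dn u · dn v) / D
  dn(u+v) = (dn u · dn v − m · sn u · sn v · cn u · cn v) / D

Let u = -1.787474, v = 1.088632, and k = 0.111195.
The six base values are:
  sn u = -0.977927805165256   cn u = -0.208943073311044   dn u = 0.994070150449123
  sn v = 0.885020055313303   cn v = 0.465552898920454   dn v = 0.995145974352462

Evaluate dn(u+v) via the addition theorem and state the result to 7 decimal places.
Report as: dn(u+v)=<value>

dn(u+v)=0.9974420

m = k² = 0.012364328025
D = 1 − m·sn²u·sn²v = 0.9907383080513137
dn(u+v) = (dn u·dn v − m·sn u·sn v·cn u·cn v)/D = 0.9882039642695348/0.9907383080513137 = 0.9974419644812527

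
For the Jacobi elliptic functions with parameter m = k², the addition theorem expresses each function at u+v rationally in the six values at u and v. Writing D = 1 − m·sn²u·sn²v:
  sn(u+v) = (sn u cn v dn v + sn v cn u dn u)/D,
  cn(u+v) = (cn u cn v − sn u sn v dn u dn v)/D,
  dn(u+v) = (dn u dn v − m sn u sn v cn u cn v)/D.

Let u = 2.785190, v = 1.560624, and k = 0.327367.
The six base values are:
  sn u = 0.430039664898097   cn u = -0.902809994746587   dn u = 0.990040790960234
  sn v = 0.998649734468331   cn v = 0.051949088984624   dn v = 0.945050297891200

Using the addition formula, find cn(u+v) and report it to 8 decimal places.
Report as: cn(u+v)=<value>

m = k² = 0.107169152689
D = 1 − m·sn²u·sn²v = 0.9802342540827069
cn(u+v) = (cn u·cn v − sn u·sn v·dn u·dn v)/D = -0.4487184618542083/0.9802342540827069 = -0.4577665593558698

cn(u+v)=-0.45776656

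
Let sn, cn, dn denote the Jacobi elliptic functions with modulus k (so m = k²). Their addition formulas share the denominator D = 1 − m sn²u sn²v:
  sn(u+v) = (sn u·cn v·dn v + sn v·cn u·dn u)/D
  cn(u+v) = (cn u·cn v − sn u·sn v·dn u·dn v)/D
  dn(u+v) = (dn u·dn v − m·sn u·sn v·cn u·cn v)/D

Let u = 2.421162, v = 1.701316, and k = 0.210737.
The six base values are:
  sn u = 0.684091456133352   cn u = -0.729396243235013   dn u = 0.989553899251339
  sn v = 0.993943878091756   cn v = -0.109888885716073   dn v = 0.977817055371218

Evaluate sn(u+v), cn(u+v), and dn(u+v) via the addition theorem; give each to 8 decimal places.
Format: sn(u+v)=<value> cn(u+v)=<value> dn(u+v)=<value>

m = k² = 0.044410083169
D = 1 − m·sn²u·sn²v = 0.9794678870085263
sn(u+v) = (sn u·cn v·dn v + sn v·cn u·dn u)/D = -0.7909121938177377/0.9794678870085263 = -0.807491704739119
cn(u+v) = (cn u·cn v − sn u·sn v·dn u·dn v)/D = -0.5777674647739872/0.9794678870085263 = -0.5898789255241379
dn(u+v) = (dn u·dn v − m·sn u·sn v·cn u·cn v)/D = 0.9651823480920171/0.9794678870085263 = 0.9854150002200277

sn(u+v)=-0.80749170 cn(u+v)=-0.58987893 dn(u+v)=0.98541500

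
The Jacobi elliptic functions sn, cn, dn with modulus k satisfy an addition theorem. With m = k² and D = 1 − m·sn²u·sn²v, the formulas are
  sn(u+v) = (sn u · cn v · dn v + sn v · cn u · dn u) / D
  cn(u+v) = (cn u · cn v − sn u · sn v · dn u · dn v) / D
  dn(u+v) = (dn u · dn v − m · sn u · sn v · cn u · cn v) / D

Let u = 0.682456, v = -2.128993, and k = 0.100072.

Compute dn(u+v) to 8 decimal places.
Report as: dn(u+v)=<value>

sn u = 0.6303258232190322, cn u = 0.7763307005286145, dn u = 0.9980086022840229
sn v = -0.8516213058620604, cn v = -0.524157563526273, dn v = 0.9963618639966387
m = k² = 0.010014405184
D = 1 − m·sn²u·sn²v = 0.9971143185043513
dn(u+v) = (dn u·dn v − m·sn u·sn v·cn u·cn v)/D = 0.9921902246894442/0.9971143185043513 = 0.9950616556963167

dn(u+v)=0.99506166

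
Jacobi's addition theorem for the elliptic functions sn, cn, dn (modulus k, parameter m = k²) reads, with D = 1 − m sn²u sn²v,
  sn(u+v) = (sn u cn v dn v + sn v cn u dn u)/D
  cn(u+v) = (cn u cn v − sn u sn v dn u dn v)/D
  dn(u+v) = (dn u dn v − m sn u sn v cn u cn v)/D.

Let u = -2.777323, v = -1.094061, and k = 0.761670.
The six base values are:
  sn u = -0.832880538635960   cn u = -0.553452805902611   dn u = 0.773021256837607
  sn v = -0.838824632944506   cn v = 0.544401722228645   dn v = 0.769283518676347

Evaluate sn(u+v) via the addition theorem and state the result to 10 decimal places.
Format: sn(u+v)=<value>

m = k² = 0.5801411889
D = 1 − m·sn²u·sn²v = 0.7168337559845245
sn(u+v) = (sn u·cn v·dn v + sn v·cn u·dn u)/D = 0.01006523641358265/0.7168337559845245 = 0.01404124223999287

sn(u+v)=0.0140412422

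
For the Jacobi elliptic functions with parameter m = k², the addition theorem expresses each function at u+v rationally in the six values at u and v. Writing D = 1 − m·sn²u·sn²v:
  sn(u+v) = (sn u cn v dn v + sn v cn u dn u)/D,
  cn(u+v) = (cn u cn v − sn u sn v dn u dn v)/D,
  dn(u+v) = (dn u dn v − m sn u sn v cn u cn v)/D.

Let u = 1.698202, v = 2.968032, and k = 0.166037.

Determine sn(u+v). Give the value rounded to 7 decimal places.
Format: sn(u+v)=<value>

sn(u+v)=-0.9969556

sn u = 0.9934177376207784, cn u = -0.1145478004171812, dn u = 0.9863029167440641
sn v = 0.1942776011265228, cn v = -0.9809465906462613, dn v = 0.9994795988555192
m = k² = 0.027568285369
D = 1 − m·sn²u·sn²v = 0.9989731215484577
sn(u+v) = (sn u·cn v·dn v + sn v·cn u·dn u)/D = -0.9959318732332376/0.9989731215484577 = -0.9969556254821892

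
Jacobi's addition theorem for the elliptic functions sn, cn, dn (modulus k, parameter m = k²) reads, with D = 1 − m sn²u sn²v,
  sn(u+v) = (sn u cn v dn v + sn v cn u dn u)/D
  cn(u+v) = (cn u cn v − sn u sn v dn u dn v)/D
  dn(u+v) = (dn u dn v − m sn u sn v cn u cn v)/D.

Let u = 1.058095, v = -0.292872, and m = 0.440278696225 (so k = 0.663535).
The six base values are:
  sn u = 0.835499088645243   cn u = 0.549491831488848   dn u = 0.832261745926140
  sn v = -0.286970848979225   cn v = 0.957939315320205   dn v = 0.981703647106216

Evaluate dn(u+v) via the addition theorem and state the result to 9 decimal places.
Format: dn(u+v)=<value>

dn(u+v)=0.895259772

m = k² = 0.440278696225
D = 1 − m·sn²u·sn²v = 0.9746898220924764
dn(u+v) = (dn u·dn v − m·sn u·sn v·cn u·cn v)/D = 0.8726005881977345/0.9746898220924764 = 0.8952597723083068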